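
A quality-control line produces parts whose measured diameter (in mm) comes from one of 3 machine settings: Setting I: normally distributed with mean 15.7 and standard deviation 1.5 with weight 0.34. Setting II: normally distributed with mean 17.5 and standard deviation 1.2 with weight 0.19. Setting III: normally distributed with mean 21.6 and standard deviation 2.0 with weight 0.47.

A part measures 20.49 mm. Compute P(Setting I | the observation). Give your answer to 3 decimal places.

0.007

The responsibility of component k is π_k f_k(x) divided by Σ_j π_j f_j(x).
Evaluate each component's likelihood at the observed value:
  f_I = (1/(1.5·√(2π)))·exp(−(20.49−15.7)²/(2·1.5²)) = 0.265962·exp(-5.09869) = 0.00162363
  f_II = (1/(1.2·√(2π)))·exp(−(20.49−17.5)²/(2·1.2²)) = 0.332452·exp(-3.10420) = 0.0149139
  f_III = (1/(2.0·√(2π)))·exp(−(20.49−21.6)²/(2·2.0²)) = 0.199471·exp(-0.15401) = 0.170999
Unnormalised posteriors:
  π_I·f_I = 0.34 × 0.00162363 = 0.000552033
  π_II·f_II = 0.19 × 0.0149139 = 0.00283364
  π_III·f_III = 0.47 × 0.170999 = 0.0803695
Evidence: 0.000552033 + 0.00283364 + 0.0803695 = 0.0837552
Responsibility of Setting I: 0.000552033 / 0.0837552 ≈ 0.007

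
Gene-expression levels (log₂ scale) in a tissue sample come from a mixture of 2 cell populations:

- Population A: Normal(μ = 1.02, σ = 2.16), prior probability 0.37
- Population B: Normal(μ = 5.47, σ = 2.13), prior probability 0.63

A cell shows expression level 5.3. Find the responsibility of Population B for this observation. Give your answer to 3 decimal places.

P(component k | x) = P(Z=k)·f_k(x) / marginal(x), where marginal(x) = Σ_j P(Z=j)·f_j(x).
Component likelihoods at x = 5.3:
  L_A = 0.0259345
  L_B = 0.186701
Unnormalised posteriors:
  P(Z=A)·L_A = 0.37 × 0.0259345 = 0.00959576
  P(Z=B)·L_B = 0.63 × 0.186701 = 0.117622
Evidence: 0.00959576 + 0.117622 = 0.127218
So the posterior for Population B is 0.117622 / 0.127218 ≈ 0.925.

0.925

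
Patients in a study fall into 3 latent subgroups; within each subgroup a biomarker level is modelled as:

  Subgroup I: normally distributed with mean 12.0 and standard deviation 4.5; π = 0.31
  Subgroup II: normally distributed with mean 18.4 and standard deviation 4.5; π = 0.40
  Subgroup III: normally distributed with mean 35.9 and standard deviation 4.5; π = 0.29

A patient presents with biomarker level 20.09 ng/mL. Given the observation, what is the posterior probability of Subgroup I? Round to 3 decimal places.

0.142

Apply Bayes' rule: the posterior for each component is proportional to its prior times its likelihood at x.
Component likelihoods at x = 20.09 ng/mL:
  L_I = 0.0176148
  L_II = 0.0826172
  L_III = 0.000185071
Multiply by the mixture weights:
  π_I·L_I = 0.31 × 0.0176148 = 0.00546057
  π_II·L_II = 0.40 × 0.0826172 = 0.0330469
  π_III·L_III = 0.29 × 0.000185071 = 5.36706e-05
Denominator: 0.00546057 + 0.0330469 + 5.36706e-05 = 0.0385611
So the posterior for Subgroup I is 0.00546057 / 0.0385611 ≈ 0.142.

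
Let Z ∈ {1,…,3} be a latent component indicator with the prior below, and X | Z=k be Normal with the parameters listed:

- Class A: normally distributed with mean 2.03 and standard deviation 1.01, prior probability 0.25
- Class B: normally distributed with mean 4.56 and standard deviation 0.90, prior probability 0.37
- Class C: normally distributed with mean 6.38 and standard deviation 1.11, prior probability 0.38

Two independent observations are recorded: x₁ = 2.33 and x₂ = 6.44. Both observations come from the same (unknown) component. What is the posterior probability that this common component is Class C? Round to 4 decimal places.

Posterior ∝ prior × likelihood, so P(k | x) ∝ π_k f_k(x); normalise over all components.
Since both observations come from the same component, the likelihood for component k is f_k(x₁)·f_k(x₂).
  L_A = [(1/(1.01·√(2π)))·exp(−(2.33−2.03)²/(2·1.01²)) = 0.394992·exp(-0.04411) = 0.377947] × [2.86219e-05] = 1.08176e-05
  L_B = [(1/(0.90·√(2π)))·exp(−(2.33−4.56)²/(2·0.90²)) = 0.443269·exp(-3.06969) = 0.0205834] × [0.0500213] = 0.00102961
  L_C = [(1/(1.11·√(2π)))·exp(−(2.33−6.38)²/(2·1.11²)) = 0.359407·exp(-6.65632) = 0.000462152] × [0.358883] = 0.000165858
Prior × likelihood for each component:
  π_A·L_A = 0.25 × 1.08176e-05 = 2.70439e-06
  π_B·L_B = 0.37 × 0.00102961 = 0.000380955
  π_C·L_C = 0.38 × 0.000165858 = 6.30262e-05
Evidence: 2.70439e-06 + 0.000380955 + 6.30262e-05 = 0.000446686
Responsibility of Class C: 6.30262e-05 / 0.000446686 ≈ 0.1411

0.1411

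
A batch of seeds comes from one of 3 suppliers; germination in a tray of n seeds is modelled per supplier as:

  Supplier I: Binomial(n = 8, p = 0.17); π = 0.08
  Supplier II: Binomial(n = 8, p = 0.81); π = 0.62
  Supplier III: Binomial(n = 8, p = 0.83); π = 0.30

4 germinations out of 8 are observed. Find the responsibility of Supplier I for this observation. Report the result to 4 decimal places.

By Bayes' theorem, P(k | x) = w_k f_k(x) / Σ_j w_j f_j(x).
Component likelihoods at x = 4 germinations out of 8:
  L_I = 0.0277464
  L_II = 0.0392692
  L_III = 0.0277464
Prior × likelihood for each component:
  w_I·L_I = 0.08 × 0.0277464 = 0.00221971
  w_II·L_II = 0.62 × 0.0392692 = 0.0243469
  w_III·L_III = 0.30 × 0.0277464 = 0.00832391
Evidence: 0.00221971 + 0.0243469 + 0.00832391 = 0.0348905
So the posterior for Supplier I is 0.00221971 / 0.0348905 ≈ 0.0636.

0.0636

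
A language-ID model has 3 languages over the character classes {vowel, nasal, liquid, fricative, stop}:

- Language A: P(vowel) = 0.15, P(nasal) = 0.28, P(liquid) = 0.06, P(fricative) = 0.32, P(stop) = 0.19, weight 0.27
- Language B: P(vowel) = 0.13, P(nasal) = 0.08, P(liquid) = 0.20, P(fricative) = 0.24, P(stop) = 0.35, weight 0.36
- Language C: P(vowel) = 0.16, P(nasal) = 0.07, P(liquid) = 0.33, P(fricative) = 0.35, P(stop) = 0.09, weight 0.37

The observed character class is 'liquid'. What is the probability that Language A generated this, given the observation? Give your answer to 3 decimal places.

0.077

Apply Bayes' rule: the posterior for each component is proportional to its prior times its likelihood at x.
Evaluate each component's likelihood at the observed value:
  p_A = P(liquid | comp) = 0.06
  p_B = P(liquid | comp) = 0.20
  p_C = P(liquid | comp) = 0.33
Unnormalised posteriors:
  P(Z=A)·p_A = 0.27 × 0.06 = 0.0162
  P(Z=B)·p_B = 0.36 × 0.2 = 0.072
  P(Z=C)·p_C = 0.37 × 0.33 = 0.1221
Sum: 0.0162 + 0.072 + 0.1221 = 0.2103
P(Language A | the observation) = 0.0162 / 0.2103 ≈ 0.077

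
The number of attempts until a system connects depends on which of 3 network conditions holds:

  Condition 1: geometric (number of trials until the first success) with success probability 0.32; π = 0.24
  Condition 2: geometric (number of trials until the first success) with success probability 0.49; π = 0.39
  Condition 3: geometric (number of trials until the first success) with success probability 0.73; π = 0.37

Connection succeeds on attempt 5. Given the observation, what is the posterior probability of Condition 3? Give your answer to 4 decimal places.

0.0466

The responsibility of component k is w_k f_k(x) divided by Σ_j w_j f_j(x).
Component likelihoods at x = 5:
  L_1 = 0.32·(1−0.32)^4 = 0.32·0.213814 = 0.0684204
  L_2 = 0.49·(1−0.49)^4 = 0.49·0.067652 = 0.0331495
  L_3 = 0.73·(1−0.73)^4 = 0.73·0.00531441 = 0.00387952
Weight by the priors:
  w_1·L_1 = 0.24 × 0.0684204 = 0.0164209
  w_2·L_2 = 0.39 × 0.0331495 = 0.0129283
  w_3·L_3 = 0.37 × 0.00387952 = 0.00143542
Sum: 0.0164209 + 0.0129283 + 0.00143542 = 0.0307846
Responsibility of Condition 3: 0.00143542 / 0.0307846 ≈ 0.0466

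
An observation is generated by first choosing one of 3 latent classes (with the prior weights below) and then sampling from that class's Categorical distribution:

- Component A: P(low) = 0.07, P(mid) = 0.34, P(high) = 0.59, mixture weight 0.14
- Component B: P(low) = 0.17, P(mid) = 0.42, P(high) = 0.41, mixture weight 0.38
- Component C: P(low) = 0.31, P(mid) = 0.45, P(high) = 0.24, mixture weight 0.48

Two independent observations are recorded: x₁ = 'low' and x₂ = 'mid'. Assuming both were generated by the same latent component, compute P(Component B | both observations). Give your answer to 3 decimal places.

0.278

Apply Bayes' rule: the posterior for each component is proportional to its prior times its likelihood at x.
Since both observations come from the same component, the likelihood for component k is f_k(x₁)·f_k(x₂).
  f_A = [P(low | comp) = 0.07] × [0.34] = 0.0238
  f_B = [P(low | comp) = 0.17] × [0.42] = 0.0714
  f_C = [P(low | comp) = 0.31] × [0.45] = 0.1395
Weight by the priors:
  π_A·f_A = 0.14 × 0.0238 = 0.003332
  π_B·f_B = 0.38 × 0.0714 = 0.027132
  π_C·f_C = 0.48 × 0.1395 = 0.06696
Denominator: 0.003332 + 0.027132 + 0.06696 = 0.097424
Responsibility of Component B: 0.027132 / 0.097424 ≈ 0.278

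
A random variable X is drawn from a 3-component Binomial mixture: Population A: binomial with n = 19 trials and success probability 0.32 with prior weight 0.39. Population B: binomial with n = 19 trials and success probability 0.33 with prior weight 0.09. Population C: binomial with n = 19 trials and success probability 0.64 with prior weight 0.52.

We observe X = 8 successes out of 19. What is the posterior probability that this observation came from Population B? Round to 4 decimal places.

0.1604

Apply Bayes' rule: the posterior for each component is proportional to its prior times its likelihood at x.
Component likelihoods at x = 8 successes out of 19:
  f_A = 0.119458
  f_B = 0.129823
  f_C = 0.0280018
Prior × likelihood for each component:
  π_A·f_A = 0.39 × 0.119458 = 0.0465887
  π_B·f_B = 0.09 × 0.129823 = 0.0116841
  π_C·f_C = 0.52 × 0.0280018 = 0.0145609
Marginal: 0.0465887 + 0.0116841 + 0.0145609 = 0.0728338
So the posterior for Population B is 0.0116841 / 0.0728338 ≈ 0.1604.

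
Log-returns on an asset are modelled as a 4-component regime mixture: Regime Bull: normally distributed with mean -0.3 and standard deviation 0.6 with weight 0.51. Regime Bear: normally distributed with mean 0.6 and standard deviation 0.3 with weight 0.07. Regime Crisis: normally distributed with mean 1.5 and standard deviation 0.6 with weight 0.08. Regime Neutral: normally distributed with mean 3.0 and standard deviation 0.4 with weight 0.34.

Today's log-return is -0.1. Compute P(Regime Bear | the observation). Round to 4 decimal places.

0.0186

Posterior ∝ prior × likelihood, so P(k | x) ∝ π_k f_k(x); normalise over all components.
Component likelihoods at x = -0.1:
  L_Bull = 0.628972
  L_Bear = 0.0874063
  L_Crisis = 0.0189933
  L_Neutral = 9.04574e-14
Unnormalised posteriors:
  π_Bull·L_Bull = 0.51 × 0.628972 = 0.320776
  π_Bear·L_Bear = 0.07 × 0.0874063 = 0.00611844
  π_Crisis·L_Crisis = 0.08 × 0.0189933 = 0.00151946
  π_Neutral·L_Neutral = 0.34 × 9.04574e-14 = 3.07555e-14
Denominator: 0.320776 + 0.00611844 + 0.00151946 + 3.07555e-14 = 0.328414
P(Regime Bear | data) ≈ 0.0186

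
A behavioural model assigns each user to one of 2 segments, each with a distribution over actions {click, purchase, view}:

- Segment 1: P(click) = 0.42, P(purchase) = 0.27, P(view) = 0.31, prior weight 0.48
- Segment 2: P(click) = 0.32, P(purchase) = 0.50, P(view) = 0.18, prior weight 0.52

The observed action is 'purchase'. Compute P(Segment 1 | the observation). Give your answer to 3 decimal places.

0.333

P(component k | x) = π_k·f_k(x) / marginal(x), where marginal(x) = Σ_j π_j·f_j(x).
Categorical probabilities:
  f_1 = P(purchase | comp) = 0.27
  f_2 = P(purchase | comp) = 0.50
Weight by the priors:
  π_1·f_1 = 0.48 × 0.27 = 0.1296
  π_2·f_2 = 0.52 × 0.5 = 0.26
Evidence: 0.1296 + 0.26 = 0.3896
P(Segment 1 | data) ≈ 0.333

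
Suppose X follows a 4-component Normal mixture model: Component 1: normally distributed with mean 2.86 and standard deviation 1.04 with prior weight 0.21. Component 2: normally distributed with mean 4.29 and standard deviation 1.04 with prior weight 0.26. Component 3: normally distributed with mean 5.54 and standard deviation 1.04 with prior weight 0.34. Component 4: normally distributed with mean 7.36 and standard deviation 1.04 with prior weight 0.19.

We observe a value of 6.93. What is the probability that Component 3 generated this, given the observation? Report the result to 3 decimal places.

Posterior ∝ prior × likelihood, so P(k | x) ∝ π_k f_k(x); normalise over all components.
Component likelihoods at x = 6.93:
  p_1 = (1/(1.04·√(2π)))·exp(−(6.93−2.86)²/(2·1.04²)) = 0.383598·exp(-7.65759) = 0.000181229
  p_2 = (1/(1.04·√(2π)))·exp(−(6.93−4.29)²/(2·1.04²)) = 0.383598·exp(-3.22189) = 0.0152977
  p_3 = (1/(1.04·√(2π)))·exp(−(6.93−5.54)²/(2·1.04²)) = 0.383598·exp(-0.89317) = 0.157029
  p_4 = (1/(1.04·√(2π)))·exp(−(6.93−7.36)²/(2·1.04²)) = 0.383598·exp(-0.08548) = 0.352172
Prior × likelihood for each component:
  π_1·p_1 = 0.21 × 0.000181229 = 3.80581e-05
  π_2·p_2 = 0.26 × 0.0152977 = 0.0039774
  π_3·p_3 = 0.34 × 0.157029 = 0.0533898
  π_4·p_4 = 0.19 × 0.352172 = 0.0669128
Denominator: 3.80581e-05 + 0.0039774 + 0.0533898 + 0.0669128 = 0.124318
Responsibility of Component 3: 0.0533898 / 0.124318 ≈ 0.429

0.429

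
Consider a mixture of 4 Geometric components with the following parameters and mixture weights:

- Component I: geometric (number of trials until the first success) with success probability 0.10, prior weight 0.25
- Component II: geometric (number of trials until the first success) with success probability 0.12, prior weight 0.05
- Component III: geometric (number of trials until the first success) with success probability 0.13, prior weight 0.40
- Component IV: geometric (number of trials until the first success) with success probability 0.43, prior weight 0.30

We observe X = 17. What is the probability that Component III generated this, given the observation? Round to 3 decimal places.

Apply Bayes' rule: the posterior for each component is proportional to its prior times its likelihood at x.
Component likelihoods at x = 17:
  p_I = 0.10·(1−0.10)^16 = 0.10·0.185302 = 0.0185302
  p_II = 0.12·(1−0.12)^16 = 0.12·0.129337 = 0.0155204
  p_III = 0.13·(1−0.13)^16 = 0.13·0.107723 = 0.014004
  p_IV = 0.43·(1−0.43)^16 = 0.43·0.000124165 = 5.33908e-05
Unnormalised posteriors:
  w_I·p_I = 0.25 × 0.0185302 = 0.00463255
  w_II·p_II = 0.05 × 0.0155204 = 0.000776022
  w_III·p_III = 0.40 × 0.014004 = 0.00560159
  w_IV·p_IV = 0.30 × 5.33908e-05 = 1.60172e-05
Evidence: 0.00463255 + 0.000776022 + 0.00560159 + 1.60172e-05 = 0.0110262
P(Component III | 17) = 0.00560159 / 0.0110262 ≈ 0.508

0.508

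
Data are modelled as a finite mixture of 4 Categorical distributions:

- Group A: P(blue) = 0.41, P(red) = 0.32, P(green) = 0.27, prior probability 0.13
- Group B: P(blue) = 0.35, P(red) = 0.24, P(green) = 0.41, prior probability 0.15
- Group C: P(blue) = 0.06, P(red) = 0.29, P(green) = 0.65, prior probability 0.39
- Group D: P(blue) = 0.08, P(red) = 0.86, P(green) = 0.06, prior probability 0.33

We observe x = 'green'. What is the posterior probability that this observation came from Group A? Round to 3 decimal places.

0.095

P(component k | x) = π_k·f_k(x) / marginal(x), where marginal(x) = Σ_j π_j·f_j(x).
Categorical probabilities:
  L_A = P(green | comp) = 0.27
  L_B = P(green | comp) = 0.41
  L_C = P(green | comp) = 0.65
  L_D = P(green | comp) = 0.06
Prior × likelihood for each component:
  π_A·L_A = 0.13 × 0.27 = 0.0351
  π_B·L_B = 0.15 × 0.41 = 0.0615
  π_C·L_C = 0.39 × 0.65 = 0.2535
  π_D·L_D = 0.33 × 0.06 = 0.0198
Evidence: 0.0351 + 0.0615 + 0.2535 + 0.0198 = 0.3699
P(Group A | the observation) ≈ 0.095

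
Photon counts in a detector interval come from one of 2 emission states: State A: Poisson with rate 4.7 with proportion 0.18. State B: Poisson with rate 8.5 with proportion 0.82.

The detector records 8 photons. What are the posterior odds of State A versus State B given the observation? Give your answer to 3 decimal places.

0.086

The posterior odds equal the prior odds times the likelihood ratio: (π_i/π_j)·(f_i(x)/f_j(x)).
Poisson probabilities:
  p_A = 0.0537129
  p_B = 0.137508
Posterior odds = (π_A·p_A) / (π_B·p_B) = (0.18·0.0537129) / (0.82·0.137508) = 0.00966831 / 0.112757 ≈ 0.086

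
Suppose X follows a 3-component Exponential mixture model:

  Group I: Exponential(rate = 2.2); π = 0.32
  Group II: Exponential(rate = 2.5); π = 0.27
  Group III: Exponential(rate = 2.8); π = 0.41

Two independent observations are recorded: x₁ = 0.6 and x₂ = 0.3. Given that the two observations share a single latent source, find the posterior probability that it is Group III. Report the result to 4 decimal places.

0.3977

P(component k | x) = P(Z=k)·f_k(x) / marginal(x), where marginal(x) = Σ_j P(Z=j)·f_j(x).
Since both observations come from the same component, the likelihood for component k is f_k(x₁)·f_k(x₂).
  L_I = [2.2·e^(−2.2·0.6) = 2.2·e^(−1.3200) = 0.587698] × [1.13707] = 0.668255
  L_II = [2.5·e^(−2.5·0.6) = 2.5·e^(−1.5000) = 0.557825] × [1.18092] = 0.658745
  L_III = [2.8·e^(−2.8·0.6) = 2.8·e^(−1.6800) = 0.521847] × [1.20879] = 0.630803
Multiply by the mixture weights:
  P(Z=I)·L_I = 0.32 × 0.668255 = 0.213842
  P(Z=II)·L_II = 0.27 × 0.658745 = 0.177861
  P(Z=III)·L_III = 0.41 × 0.630803 = 0.258629
Normaliser: 0.213842 + 0.177861 + 0.258629 = 0.650332
Responsibility of Group III: 0.258629 / 0.650332 ≈ 0.3977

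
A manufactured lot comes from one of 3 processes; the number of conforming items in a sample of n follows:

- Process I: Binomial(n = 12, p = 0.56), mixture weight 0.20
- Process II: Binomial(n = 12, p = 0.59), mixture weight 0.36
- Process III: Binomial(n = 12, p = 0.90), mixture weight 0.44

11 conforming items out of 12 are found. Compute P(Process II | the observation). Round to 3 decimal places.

0.031

By Bayes' theorem, P(k | x) = π_k f_k(x) / Σ_j π_j f_j(x).
Evaluate each component's likelihood at the observed value:
  p_I = C(12,11)·0.56^11·0.44^1 = 12·0.00169851·0.44 = 0.00896814
  p_II = C(12,11)·0.59^11·0.41^1 = 12·0.00301559·0.41 = 0.0148367
  p_III = C(12,11)·0.90^11·0.10^1 = 12·0.313811·0.1 = 0.376573
Unnormalised posteriors:
  π_I·p_I = 0.20 × 0.00896814 = 0.00179363
  π_II·p_II = 0.36 × 0.0148367 = 0.00534121
  π_III·p_III = 0.44 × 0.376573 = 0.165692
Marginal: 0.00179363 + 0.00534121 + 0.165692 = 0.172827
P(Process II | data) ≈ 0.031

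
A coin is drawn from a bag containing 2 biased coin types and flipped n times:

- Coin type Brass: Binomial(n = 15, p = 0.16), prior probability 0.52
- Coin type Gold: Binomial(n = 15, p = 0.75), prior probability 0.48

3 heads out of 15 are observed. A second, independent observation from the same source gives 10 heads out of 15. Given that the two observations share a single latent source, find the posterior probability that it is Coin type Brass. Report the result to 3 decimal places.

0.646

P(component k | x) = π_k·f_k(x) / marginal(x), where marginal(x) = Σ_j π_j·f_j(x).
Since both observations come from the same component, the likelihood for component k is f_k(x₁)·f_k(x₂).
  L_Brass = [0.229997] × [1.38087e-05] = 3.17596e-06
  L_Gold = [1.14413e-05] × [0.165146] = 1.88948e-06
Multiply by the mixture weights:
  π_Brass·L_Brass = 0.52 × 3.17596e-06 = 1.6515e-06
  π_Gold·L_Gold = 0.48 × 1.88948e-06 = 9.06952e-07
Evidence: 1.6515e-06 + 9.06952e-07 = 2.55845e-06
So the posterior for Coin type Brass is 1.6515e-06 / 2.55845e-06 ≈ 0.646.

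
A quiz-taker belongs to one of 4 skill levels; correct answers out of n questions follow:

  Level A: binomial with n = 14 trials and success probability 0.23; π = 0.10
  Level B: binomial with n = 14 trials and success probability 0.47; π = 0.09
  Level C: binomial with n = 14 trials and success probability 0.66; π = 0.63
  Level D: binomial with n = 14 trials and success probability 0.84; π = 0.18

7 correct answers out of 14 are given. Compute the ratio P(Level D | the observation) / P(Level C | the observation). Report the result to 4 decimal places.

The posterior odds equal the prior odds times the likelihood ratio: (π_i/π_j)·(f_i(x)/f_j(x)).
Evaluate each component's likelihood at the observed value:
  f_A = 0.0187533
  f_B = 0.204251
  f_C = 0.0983348
  f_D = 0.00271858
Posterior odds = (π_D·f_D) / (π_C·f_C) = (0.18·0.00271858) / (0.63·0.0983348) = 0.000489344 / 0.0619509 ≈ 0.0079

0.0079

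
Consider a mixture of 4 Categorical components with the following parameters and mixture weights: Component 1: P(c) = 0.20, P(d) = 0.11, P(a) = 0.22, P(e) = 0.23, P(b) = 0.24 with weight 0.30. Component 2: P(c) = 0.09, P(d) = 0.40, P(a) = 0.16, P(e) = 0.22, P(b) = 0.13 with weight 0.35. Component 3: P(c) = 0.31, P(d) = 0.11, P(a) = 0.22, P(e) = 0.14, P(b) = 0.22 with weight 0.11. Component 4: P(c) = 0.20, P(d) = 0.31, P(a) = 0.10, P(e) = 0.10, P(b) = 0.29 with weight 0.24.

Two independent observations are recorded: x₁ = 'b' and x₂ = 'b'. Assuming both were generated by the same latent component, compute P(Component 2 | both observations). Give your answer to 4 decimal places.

0.1215

P(component k | x) = w_k·f_k(x) / marginal(x), where marginal(x) = Σ_j w_j·f_j(x).
Since both observations come from the same component, the likelihood for component k is f_k(x₁)·f_k(x₂).
  p_1 = [P(b | comp) = 0.24] × [0.24] = 0.0576
  p_2 = [P(b | comp) = 0.13] × [0.13] = 0.0169
  p_3 = [P(b | comp) = 0.22] × [0.22] = 0.0484
  p_4 = [P(b | comp) = 0.29] × [0.29] = 0.0841
Weight by the priors:
  w_1·p_1 = 0.30 × 0.0576 = 0.01728
  w_2·p_2 = 0.35 × 0.0169 = 0.005915
  w_3·p_3 = 0.11 × 0.0484 = 0.005324
  w_4·p_4 = 0.24 × 0.0841 = 0.020184
Marginal: 0.01728 + 0.005915 + 0.005324 + 0.020184 = 0.048703
Responsibility of Component 2: 0.005915 / 0.048703 ≈ 0.1215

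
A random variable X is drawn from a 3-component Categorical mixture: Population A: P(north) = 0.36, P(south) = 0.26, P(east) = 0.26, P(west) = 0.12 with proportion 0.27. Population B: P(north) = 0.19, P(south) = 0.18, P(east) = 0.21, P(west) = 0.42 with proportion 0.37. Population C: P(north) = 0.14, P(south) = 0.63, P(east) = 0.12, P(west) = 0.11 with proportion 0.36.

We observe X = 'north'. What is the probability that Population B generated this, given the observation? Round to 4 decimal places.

P(component k | x) = π_k·f_k(x) / marginal(x), where marginal(x) = Σ_j π_j·f_j(x).
Evaluate each component's likelihood at the observed value:
  L_A = 0.36
  L_B = 0.19
  L_C = 0.14
Multiply by the mixture weights:
  π_A·L_A = 0.27 × 0.36 = 0.0972
  π_B·L_B = 0.37 × 0.19 = 0.0703
  π_C·L_C = 0.36 × 0.14 = 0.0504
Sum: 0.0972 + 0.0703 + 0.0504 = 0.2179
Responsibility of Population B: 0.0703 / 0.2179 ≈ 0.3226

0.3226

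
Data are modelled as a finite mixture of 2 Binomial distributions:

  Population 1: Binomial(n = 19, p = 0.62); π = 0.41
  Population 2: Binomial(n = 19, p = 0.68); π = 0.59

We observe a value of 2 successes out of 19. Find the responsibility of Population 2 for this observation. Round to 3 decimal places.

P(component k | x) = π_k·f_k(x) / marginal(x), where marginal(x) = Σ_j π_j·f_j(x).
Binomial probabilities:
  L_1 = 4.72172e-06
  L_2 = 3.05889e-07
Unnormalised posteriors:
  π_1·L_1 = 0.41 × 4.72172e-06 = 1.93591e-06
  π_2·L_2 = 0.59 × 3.05889e-07 = 1.80474e-07
Marginal: 1.93591e-06 + 1.80474e-07 = 2.11638e-06
So the posterior for Population 2 is 1.80474e-07 / 2.11638e-06 ≈ 0.085.

0.085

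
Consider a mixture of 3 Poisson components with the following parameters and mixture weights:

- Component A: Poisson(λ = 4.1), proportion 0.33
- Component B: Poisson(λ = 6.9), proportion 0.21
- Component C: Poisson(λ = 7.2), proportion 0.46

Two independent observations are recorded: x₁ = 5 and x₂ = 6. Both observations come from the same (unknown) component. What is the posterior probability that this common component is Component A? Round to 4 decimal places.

P(component k | x) = w_k·f_k(x) / marginal(x), where marginal(x) = Σ_j w_j·f_j(x).
Since both observations come from the same component, the likelihood for component k is f_k(x₁)·f_k(x₂).
  p_A = [0.160004] × [0.109336] = 0.0174942
  p_B = [0.131351] × [0.151053] = 0.0198409
  p_C = [0.120382] × [0.144458] = 0.0173901
Multiply by the mixture weights:
  w_A·p_A = 0.33 × 0.0174942 = 0.00577308
  w_B·p_B = 0.21 × 0.0198409 = 0.0041666
  w_C·p_C = 0.46 × 0.0173901 = 0.00799947
Normaliser: 0.00577308 + 0.0041666 + 0.00799947 = 0.0179391
So the posterior for Component A is 0.00577308 / 0.0179391 ≈ 0.3218.

0.3218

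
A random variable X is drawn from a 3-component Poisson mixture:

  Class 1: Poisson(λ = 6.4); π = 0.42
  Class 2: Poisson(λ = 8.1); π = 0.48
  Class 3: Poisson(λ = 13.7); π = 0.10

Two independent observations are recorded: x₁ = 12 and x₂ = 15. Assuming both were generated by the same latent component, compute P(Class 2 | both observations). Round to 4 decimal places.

The responsibility of component k is π_k f_k(x) divided by Σ_j π_j f_j(x).
Since both observations come from the same component, the likelihood for component k is f_k(x₁)·f_k(x₂).
  f_1 = [0.0163809] × [0.00157295] = 2.57664e-05
  f_2 = [0.0505473] × [0.00983989] = 0.00049738
  f_3 = [0.102441] × [0.0964883] = 0.00988439
Multiply by the mixture weights:
  π_1·f_1 = 0.42 × 2.57664e-05 = 1.08219e-05
  π_2·f_2 = 0.48 × 0.00049738 = 0.000238742
  π_3·f_3 = 0.10 × 0.00988439 = 0.000988439
Sum: 1.08219e-05 + 0.000238742 + 0.000988439 = 0.001238
P(Class 2 | x) = 0.000238742 / 0.001238 ≈ 0.1928

0.1928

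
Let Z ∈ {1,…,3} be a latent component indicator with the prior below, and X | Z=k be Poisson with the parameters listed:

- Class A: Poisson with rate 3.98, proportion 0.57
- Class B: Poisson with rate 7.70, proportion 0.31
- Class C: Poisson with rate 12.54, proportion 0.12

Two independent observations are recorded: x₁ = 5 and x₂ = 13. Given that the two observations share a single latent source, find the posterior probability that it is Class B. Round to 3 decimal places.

Posterior ∝ prior × likelihood, so P(k | x) ∝ P(Z=k) f_k(x); normalise over all components.
Since both observations come from the same component, the likelihood for component k is f_k(x₁)·f_k(x₂).
  p_A = [0.155504] × [0.000188672] = 2.93393e-05
  p_B = [0.102142] × [0.0243238] = 0.00248449
  p_C = [0.00925238] × [0.109027] = 0.00100876
Weight by the priors:
  P(Z=A)·p_A = 0.57 × 2.93393e-05 = 1.67234e-05
  P(Z=B)·p_B = 0.31 × 0.00248449 = 0.000770191
  P(Z=C)·p_C = 0.12 × 0.00100876 = 0.000121051
Sum: 1.67234e-05 + 0.000770191 + 0.000121051 = 0.000907965
So the posterior for Class B is 0.000770191 / 0.000907965 ≈ 0.848.

0.848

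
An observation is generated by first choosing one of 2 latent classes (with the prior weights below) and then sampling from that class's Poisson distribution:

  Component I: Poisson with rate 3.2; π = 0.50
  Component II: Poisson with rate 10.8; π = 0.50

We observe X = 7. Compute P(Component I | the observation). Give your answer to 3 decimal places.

0.286

Apply Bayes' rule: the posterior for each component is proportional to its prior times its likelihood at x.
Poisson probabilities:
  L_I = e^(−3.2)·3.2^7/7! = 0.0277893
  L_II = e^(−10.8)·10.8^7/7! = 0.0693674
Multiply by the mixture weights:
  π_I·L_I = 0.50 × 0.0277893 = 0.0138946
  π_II·L_II = 0.50 × 0.0693674 = 0.0346837
Denominator: 0.0138946 + 0.0346837 = 0.0485783
P(Component I | x) ≈ 0.286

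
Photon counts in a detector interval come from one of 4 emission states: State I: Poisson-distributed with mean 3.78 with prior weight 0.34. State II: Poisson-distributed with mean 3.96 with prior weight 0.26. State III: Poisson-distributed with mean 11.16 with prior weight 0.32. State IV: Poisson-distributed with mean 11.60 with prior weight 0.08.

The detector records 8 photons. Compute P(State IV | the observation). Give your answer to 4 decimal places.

0.1227

Apply Bayes' rule: the posterior for each component is proportional to its prior times its likelihood at x.
Evaluate each component's likelihood at the observed value:
  p_I = 0.0235929
  p_II = 0.0285914
  p_III = 0.0849311
  p_IV = 0.0745294
Weight by the priors:
  π_I·p_I = 0.34 × 0.0235929 = 0.00802158
  π_II·p_II = 0.26 × 0.0285914 = 0.00743375
  π_III·p_III = 0.32 × 0.0849311 = 0.0271779
  π_IV·p_IV = 0.08 × 0.0745294 = 0.00596235
Normaliser: 0.00802158 + 0.00743375 + 0.0271779 + 0.00596235 = 0.0485956
P(State IV | data) ≈ 0.1227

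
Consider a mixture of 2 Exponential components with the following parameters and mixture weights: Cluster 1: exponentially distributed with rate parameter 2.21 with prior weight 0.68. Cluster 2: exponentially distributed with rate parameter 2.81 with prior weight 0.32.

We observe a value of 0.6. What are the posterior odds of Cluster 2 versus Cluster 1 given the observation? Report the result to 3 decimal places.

0.417

Posterior odds = (π_i f_i(x)) / (π_j f_j(x)); the normalising sum cancels.
Exponential densities:
  f_1 = 0.586837
  f_2 = 0.520578
0.166585 / 0.399049 ≈ 0.417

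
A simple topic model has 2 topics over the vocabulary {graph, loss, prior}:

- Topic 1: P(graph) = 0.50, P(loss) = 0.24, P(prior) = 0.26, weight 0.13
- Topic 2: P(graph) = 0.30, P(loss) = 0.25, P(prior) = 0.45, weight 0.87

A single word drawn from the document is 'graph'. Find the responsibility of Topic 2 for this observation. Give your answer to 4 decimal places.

0.8006

P(component k | x) = P(Z=k)·f_k(x) / marginal(x), where marginal(x) = Σ_j P(Z=j)·f_j(x).
Categorical probabilities:
  f_1 = 0.5
  f_2 = 0.3
Weight by the priors:
  P(Z=1)·f_1 = 0.13 × 0.5 = 0.065
  P(Z=2)·f_2 = 0.87 × 0.3 = 0.261
Sum: 0.065 + 0.261 = 0.326
P(Topic 2 | x) = 0.261 / 0.326 ≈ 0.8006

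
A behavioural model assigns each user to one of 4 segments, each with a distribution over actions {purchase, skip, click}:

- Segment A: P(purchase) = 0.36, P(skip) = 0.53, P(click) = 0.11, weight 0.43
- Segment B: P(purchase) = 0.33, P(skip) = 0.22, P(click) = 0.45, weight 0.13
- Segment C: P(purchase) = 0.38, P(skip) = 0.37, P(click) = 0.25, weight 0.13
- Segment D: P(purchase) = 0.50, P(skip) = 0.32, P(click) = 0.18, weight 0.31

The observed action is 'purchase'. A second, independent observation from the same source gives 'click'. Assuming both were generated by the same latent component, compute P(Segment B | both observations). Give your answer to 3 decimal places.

0.252

P(component k | x) = π_k·f_k(x) / marginal(x), where marginal(x) = Σ_j π_j·f_j(x).
Since both observations come from the same component, the likelihood for component k is f_k(x₁)·f_k(x₂).
  L_A = [P(purchase | comp) = 0.36] × [0.11] = 0.0396
  L_B = [P(purchase | comp) = 0.33] × [0.45] = 0.1485
  L_C = [P(purchase | comp) = 0.38] × [0.25] = 0.095
  L_D = [P(purchase | comp) = 0.50] × [0.18] = 0.09
Prior × likelihood for each component:
  π_A·L_A = 0.43 × 0.0396 = 0.017028
  π_B·L_B = 0.13 × 0.1485 = 0.019305
  π_C·L_C = 0.13 × 0.095 = 0.01235
  π_D·L_D = 0.31 × 0.09 = 0.0279
Marginal: 0.017028 + 0.019305 + 0.01235 + 0.0279 = 0.076583
P(Segment B | x₁,x₂) = 0.019305 / 0.076583 ≈ 0.252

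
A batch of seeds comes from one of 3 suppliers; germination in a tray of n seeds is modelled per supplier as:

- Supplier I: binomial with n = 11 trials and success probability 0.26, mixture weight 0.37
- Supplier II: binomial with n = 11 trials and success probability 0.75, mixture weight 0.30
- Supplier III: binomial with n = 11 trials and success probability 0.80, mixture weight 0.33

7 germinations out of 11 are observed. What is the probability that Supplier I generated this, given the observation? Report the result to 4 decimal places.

P(component k | x) = π_k·f_k(x) / marginal(x), where marginal(x) = Σ_j π_j·f_j(x).
Binomial probabilities:
  L_I = C(11,7)·0.26^7·0.74^4 = 330·8.03181e-05·0.299866 = 0.00794793
  L_II = C(11,7)·0.75^7·0.25^4 = 330·0.133484·0.00390625 = 0.172069
  L_III = C(11,7)·0.80^7·0.20^4 = 330·0.209715·0.0016 = 0.11073
Unnormalised posteriors:
  π_I·L_I = 0.37 × 0.00794793 = 0.00294074
  π_II·L_II = 0.30 × 0.172069 = 0.0516207
  π_III·L_III = 0.33 × 0.11073 = 0.0365408
Denominator: 0.00294074 + 0.0516207 + 0.0365408 = 0.0911022
P(Supplier I | data) ≈ 0.0323

0.0323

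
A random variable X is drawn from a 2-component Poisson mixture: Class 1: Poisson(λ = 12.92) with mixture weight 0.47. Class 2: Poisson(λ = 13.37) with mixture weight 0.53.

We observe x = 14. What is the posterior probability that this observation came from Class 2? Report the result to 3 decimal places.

Posterior ∝ prior × likelihood, so P(k | x) ∝ P(Z=k) f_k(x); normalise over all components.
Poisson probabilities:
  p_1 = e^(−12.92)·12.92^14/14! = 0.101434
  p_2 = e^(−13.37)·13.37^14/14! = 0.104451
Unnormalised posteriors:
  P(Z=1)·p_1 = 0.47 × 0.101434 = 0.0476738
  P(Z=2)·p_2 = 0.53 × 0.104451 = 0.0553592
Sum: 0.0476738 + 0.0553592 = 0.103033
Responsibility of Class 2: 0.0553592 / 0.103033 ≈ 0.537

0.537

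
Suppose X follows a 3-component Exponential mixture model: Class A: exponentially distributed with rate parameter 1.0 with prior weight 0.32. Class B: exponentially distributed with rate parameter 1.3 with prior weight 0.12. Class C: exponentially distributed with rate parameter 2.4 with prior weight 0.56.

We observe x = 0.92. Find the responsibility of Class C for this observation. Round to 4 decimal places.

0.4582

Posterior ∝ prior × likelihood, so P(k | x) ∝ π_k f_k(x); normalise over all components.
Component likelihoods at x = 0.92:
  f_A = 0.398519
  f_B = 0.393122
  f_C = 0.263809
Unnormalised posteriors:
  π_A·f_A = 0.32 × 0.398519 = 0.127526
  π_B·f_B = 0.12 × 0.393122 = 0.0471746
  π_C·f_C = 0.56 × 0.263809 = 0.147733
Sum: 0.127526 + 0.0471746 + 0.147733 = 0.322434
P(Class C | the observation) ≈ 0.4582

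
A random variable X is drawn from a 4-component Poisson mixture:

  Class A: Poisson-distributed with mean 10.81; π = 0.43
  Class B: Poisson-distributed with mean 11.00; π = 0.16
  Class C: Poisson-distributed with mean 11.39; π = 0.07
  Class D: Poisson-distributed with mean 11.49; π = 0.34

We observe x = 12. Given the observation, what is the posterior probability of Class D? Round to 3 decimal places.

Posterior ∝ prior × likelihood, so P(k | x) ∝ π_k f_k(x); normalise over all components.
Poisson probabilities:
  L_A = e^(−10.81)·10.81^12/12! = 0.107361
  L_B = e^(−11.00)·11.00^12/12! = 0.10943
  L_C = e^(−11.39)·11.39^12/12! = 0.112547
  L_D = e^(−11.49)·11.49^12/12! = 0.113099
Prior × likelihood for each component:
  π_A·L_A = 0.43 × 0.107361 = 0.0461654
  π_B·L_B = 0.16 × 0.10943 = 0.0175088
  π_C·L_C = 0.07 × 0.112547 = 0.00787828
  π_D·L_D = 0.34 × 0.113099 = 0.0384538
Sum: 0.0461654 + 0.0175088 + 0.00787828 + 0.0384538 = 0.110006
So the posterior for Class D is 0.0384538 / 0.110006 ≈ 0.350.

0.350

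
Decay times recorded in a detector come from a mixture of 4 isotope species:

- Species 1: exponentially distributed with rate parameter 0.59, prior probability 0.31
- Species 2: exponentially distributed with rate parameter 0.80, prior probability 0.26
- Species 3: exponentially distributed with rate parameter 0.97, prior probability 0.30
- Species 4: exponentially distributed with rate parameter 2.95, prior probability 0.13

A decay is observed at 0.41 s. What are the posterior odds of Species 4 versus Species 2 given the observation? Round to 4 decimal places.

Since P(k|x) ∝ π_k f_k(x), the posterior odds are π_i f_i(x) / (π_j f_j(x)).
Component likelihoods at x = 0.41 s:
  p_1 = 0.463229
  p_2 = 0.57629
  p_3 = 0.651708
  p_4 = 0.880122
0.114416 / 0.149836 ≈ 0.7636

0.7636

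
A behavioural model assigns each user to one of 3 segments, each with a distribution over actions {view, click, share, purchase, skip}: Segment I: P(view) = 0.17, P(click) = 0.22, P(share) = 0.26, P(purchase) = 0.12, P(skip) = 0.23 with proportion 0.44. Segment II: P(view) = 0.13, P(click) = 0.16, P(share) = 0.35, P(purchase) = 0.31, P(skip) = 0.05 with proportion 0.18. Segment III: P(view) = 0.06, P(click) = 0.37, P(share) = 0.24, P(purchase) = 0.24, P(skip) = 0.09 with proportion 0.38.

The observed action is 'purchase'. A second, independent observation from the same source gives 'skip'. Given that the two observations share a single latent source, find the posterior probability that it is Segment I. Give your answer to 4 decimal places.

Posterior ∝ prior × likelihood, so P(k | x) ∝ π_k f_k(x); normalise over all components.
Since both observations come from the same component, the likelihood for component k is f_k(x₁)·f_k(x₂).
  L_I = [0.12] × [0.23] = 0.0276
  L_II = [0.31] × [0.05] = 0.0155
  L_III = [0.24] × [0.09] = 0.0216
Prior × likelihood for each component:
  π_I·L_I = 0.44 × 0.0276 = 0.012144
  π_II·L_II = 0.18 × 0.0155 = 0.00279
  π_III·L_III = 0.38 × 0.0216 = 0.008208
Evidence: 0.012144 + 0.00279 + 0.008208 = 0.023142
P(Segment I | x₁,x₂) ≈ 0.5248

0.5248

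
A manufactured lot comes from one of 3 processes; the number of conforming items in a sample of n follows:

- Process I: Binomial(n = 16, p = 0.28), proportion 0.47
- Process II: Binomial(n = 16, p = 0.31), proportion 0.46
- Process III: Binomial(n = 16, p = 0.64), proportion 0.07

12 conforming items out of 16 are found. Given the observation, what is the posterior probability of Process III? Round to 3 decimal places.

Posterior ∝ prior × likelihood, so P(k | x) ∝ π_k f_k(x); normalise over all components.
Component likelihoods at x = 12 conforming items out of 16:
  L_I = C(16,12)·0.28^12·0.72^4 = 1820·2.32218e-07·0.268739 = 0.000113579
  L_II = C(16,12)·0.31^12·0.69^4 = 1820·7.87663e-07·0.226671 = 0.000324944
  L_III = C(16,12)·0.64^12·0.36^4 = 1820·0.00472237·0.0167962 = 0.144358
Multiply by the mixture weights:
  π_I·L_I = 0.47 × 0.000113579 = 5.33821e-05
  π_II·L_II = 0.46 × 0.000324944 = 0.000149474
  π_III·L_III = 0.07 × 0.144358 = 0.0101051
Marginal: 5.33821e-05 + 0.000149474 + 0.0101051 = 0.0103079
P(Process III | 12 conforming items out of 16) = 0.0101051 / 0.0103079 ≈ 0.980

0.980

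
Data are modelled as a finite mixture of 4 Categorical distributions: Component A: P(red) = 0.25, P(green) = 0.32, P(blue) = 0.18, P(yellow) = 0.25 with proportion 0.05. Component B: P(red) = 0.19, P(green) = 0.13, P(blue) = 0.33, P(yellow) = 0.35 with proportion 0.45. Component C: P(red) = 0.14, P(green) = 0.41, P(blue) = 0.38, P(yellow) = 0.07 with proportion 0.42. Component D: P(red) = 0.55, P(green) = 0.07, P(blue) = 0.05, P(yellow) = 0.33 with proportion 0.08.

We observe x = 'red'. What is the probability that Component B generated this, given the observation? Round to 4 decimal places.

By Bayes' theorem, P(k | x) = w_k f_k(x) / Σ_j w_j f_j(x).
Categorical probabilities:
  p_A = P(red | comp) = 0.25
  p_B = P(red | comp) = 0.19
  p_C = P(red | comp) = 0.14
  p_D = P(red | comp) = 0.55
Prior × likelihood for each component:
  w_A·p_A = 0.05 × 0.25 = 0.0125
  w_B·p_B = 0.45 × 0.19 = 0.0855
  w_C·p_C = 0.42 × 0.14 = 0.0588
  w_D·p_D = 0.08 × 0.55 = 0.044
Sum: 0.0125 + 0.0855 + 0.0588 + 0.044 = 0.2008
So the posterior for Component B is 0.0855 / 0.2008 ≈ 0.4258.

0.4258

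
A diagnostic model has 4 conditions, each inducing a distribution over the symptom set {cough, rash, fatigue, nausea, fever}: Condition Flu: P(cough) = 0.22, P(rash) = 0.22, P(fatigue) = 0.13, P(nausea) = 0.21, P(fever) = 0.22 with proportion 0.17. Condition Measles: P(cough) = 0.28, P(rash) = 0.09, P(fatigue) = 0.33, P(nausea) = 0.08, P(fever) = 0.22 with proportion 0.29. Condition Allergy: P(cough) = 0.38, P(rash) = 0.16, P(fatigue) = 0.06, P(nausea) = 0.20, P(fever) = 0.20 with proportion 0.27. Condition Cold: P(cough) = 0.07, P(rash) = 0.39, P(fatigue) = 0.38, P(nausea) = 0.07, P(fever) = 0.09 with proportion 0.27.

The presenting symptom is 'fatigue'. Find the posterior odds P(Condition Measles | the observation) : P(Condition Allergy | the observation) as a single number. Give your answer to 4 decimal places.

5.9074

The posterior odds equal the prior odds times the likelihood ratio: (P(Z=i)/P(Z=j))·(f_i(x)/f_j(x)).
Evaluate each component's likelihood at the observed value:
  p_Flu = P(fatigue | comp) = 0.13
  p_Measles = P(fatigue | comp) = 0.33
  p_Allergy = P(fatigue | comp) = 0.06
  p_Cold = P(fatigue | comp) = 0.38
0.0957 / 0.0162 ≈ 5.9074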